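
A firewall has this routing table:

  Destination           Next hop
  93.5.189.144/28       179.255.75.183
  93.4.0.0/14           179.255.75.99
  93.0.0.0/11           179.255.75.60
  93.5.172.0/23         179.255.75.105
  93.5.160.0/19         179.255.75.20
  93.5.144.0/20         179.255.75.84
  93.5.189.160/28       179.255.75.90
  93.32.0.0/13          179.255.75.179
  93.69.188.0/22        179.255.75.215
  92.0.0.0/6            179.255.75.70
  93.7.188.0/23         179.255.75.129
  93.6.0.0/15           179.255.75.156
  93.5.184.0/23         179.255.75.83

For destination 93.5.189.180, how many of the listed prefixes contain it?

Prefixes containing 93.5.189.180:
  92.0.0.0/6 (92.0.0.0 - 95.255.255.255)
  93.0.0.0/11 (93.0.0.0 - 93.31.255.255)
  93.4.0.0/14 (93.4.0.0 - 93.7.255.255)
  93.5.160.0/19 (93.5.160.0 - 93.5.191.255)
Total matching entries: 4.

4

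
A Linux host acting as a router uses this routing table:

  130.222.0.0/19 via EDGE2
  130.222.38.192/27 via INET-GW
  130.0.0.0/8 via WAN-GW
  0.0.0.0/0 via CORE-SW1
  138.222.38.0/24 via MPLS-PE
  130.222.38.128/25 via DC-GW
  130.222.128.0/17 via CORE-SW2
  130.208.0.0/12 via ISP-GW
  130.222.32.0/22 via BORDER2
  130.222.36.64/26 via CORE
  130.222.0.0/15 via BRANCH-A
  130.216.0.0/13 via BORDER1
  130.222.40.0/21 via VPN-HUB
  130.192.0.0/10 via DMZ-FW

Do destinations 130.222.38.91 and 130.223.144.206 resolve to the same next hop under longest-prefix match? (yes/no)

130.222.38.91: longest match 130.222.0.0/15 -> BRANCH-A
130.223.144.206: longest match 130.222.0.0/15 -> BRANCH-A

yes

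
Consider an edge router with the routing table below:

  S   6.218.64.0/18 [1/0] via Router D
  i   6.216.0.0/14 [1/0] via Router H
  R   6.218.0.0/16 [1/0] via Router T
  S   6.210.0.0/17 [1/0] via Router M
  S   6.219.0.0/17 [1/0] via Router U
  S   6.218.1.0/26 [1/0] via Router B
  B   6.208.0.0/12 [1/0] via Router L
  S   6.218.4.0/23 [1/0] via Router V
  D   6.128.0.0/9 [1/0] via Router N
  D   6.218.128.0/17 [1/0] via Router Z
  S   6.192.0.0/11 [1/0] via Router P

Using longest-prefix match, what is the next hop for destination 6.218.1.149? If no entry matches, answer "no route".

Routes whose prefix contains 6.218.1.149:
  6.128.0.0/9 (6.128.0.0 - 6.255.255.255) -> Router N
  6.192.0.0/11 (6.192.0.0 - 6.223.255.255) -> Router P
  6.208.0.0/12 (6.208.0.0 - 6.223.255.255) -> Router L
  6.216.0.0/14 (6.216.0.0 - 6.219.255.255) -> Router H
  6.218.0.0/16 (6.218.0.0 - 6.218.255.255) -> Router T
More-specific entries that do NOT match:
  6.218.1.0/26 (6.218.1.0 - 6.218.1.63) does not contain 6.218.1.149
  6.218.4.0/23 (6.218.4.0 - 6.218.5.255) does not contain 6.218.1.149
  6.218.64.0/18 (6.218.64.0 - 6.218.127.255) does not contain 6.218.1.149
  6.210.0.0/17 (6.210.0.0 - 6.210.127.255) does not contain 6.218.1.149
  6.219.0.0/17 (6.219.0.0 - 6.219.127.255) does not contain 6.218.1.149
  6.218.128.0/17 (6.218.128.0 - 6.218.255.255) does not contain 6.218.1.149
Longest matching prefix is /16 -> next hop Router T.

Router T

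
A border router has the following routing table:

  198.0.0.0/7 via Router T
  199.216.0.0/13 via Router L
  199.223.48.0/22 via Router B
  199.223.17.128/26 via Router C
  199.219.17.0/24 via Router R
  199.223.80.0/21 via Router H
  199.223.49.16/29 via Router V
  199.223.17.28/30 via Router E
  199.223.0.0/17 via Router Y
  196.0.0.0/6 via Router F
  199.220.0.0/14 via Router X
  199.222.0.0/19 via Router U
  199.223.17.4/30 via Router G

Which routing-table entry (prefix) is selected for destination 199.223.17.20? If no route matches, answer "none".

Entries matching 199.223.17.20:
  196.0.0.0/6 (196.0.0.0 - 199.255.255.255)
  198.0.0.0/7 (198.0.0.0 - 199.255.255.255)
  199.216.0.0/13 (199.216.0.0 - 199.223.255.255)
  199.220.0.0/14 (199.220.0.0 - 199.223.255.255)
  199.223.0.0/17 (199.223.0.0 - 199.223.127.255)
Most specific is 199.223.0.0/17.

199.223.0.0/17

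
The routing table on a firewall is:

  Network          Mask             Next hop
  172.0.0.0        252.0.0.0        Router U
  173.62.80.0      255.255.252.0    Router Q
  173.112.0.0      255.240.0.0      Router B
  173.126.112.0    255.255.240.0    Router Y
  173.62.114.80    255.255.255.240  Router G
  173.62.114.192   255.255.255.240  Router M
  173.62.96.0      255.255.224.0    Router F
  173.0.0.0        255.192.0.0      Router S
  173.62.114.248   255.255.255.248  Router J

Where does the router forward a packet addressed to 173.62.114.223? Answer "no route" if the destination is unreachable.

Router F

Routes whose prefix contains 173.62.114.223:
  172.0.0.0/6 (172.0.0.0 - 175.255.255.255) -> Router U
  173.0.0.0/10 (173.0.0.0 - 173.63.255.255) -> Router S
  173.62.96.0/19 (173.62.96.0 - 173.62.127.255) -> Router F
More-specific entries that do NOT match:
  173.62.114.248/29 (173.62.114.248 - 173.62.114.255) does not contain 173.62.114.223
  173.62.114.80/28 (173.62.114.80 - 173.62.114.95) does not contain 173.62.114.223
  173.62.114.192/28 (173.62.114.192 - 173.62.114.207) does not contain 173.62.114.223
  173.62.80.0/22 (173.62.80.0 - 173.62.83.255) does not contain 173.62.114.223
  173.126.112.0/20 (173.126.112.0 - 173.126.127.255) does not contain 173.62.114.223
Longest matching prefix is /19 -> next hop Router F.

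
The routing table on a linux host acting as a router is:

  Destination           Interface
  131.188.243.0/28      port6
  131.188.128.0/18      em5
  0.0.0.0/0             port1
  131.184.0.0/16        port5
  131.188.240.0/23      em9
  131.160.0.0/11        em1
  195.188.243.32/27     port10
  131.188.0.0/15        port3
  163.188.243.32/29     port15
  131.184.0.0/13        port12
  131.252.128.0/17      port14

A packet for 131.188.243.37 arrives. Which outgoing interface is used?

port3

Routes whose prefix contains 131.188.243.37:
  0.0.0.0/0 (default, matches everything) -> port1
  131.160.0.0/11 (131.160.0.0 - 131.191.255.255) -> em1
  131.184.0.0/13 (131.184.0.0 - 131.191.255.255) -> port12
  131.188.0.0/15 (131.188.0.0 - 131.189.255.255) -> port3
More-specific entries that do NOT match:
  163.188.243.32/29 (163.188.243.32 - 163.188.243.39) does not contain 131.188.243.37
  131.188.243.0/28 (131.188.243.0 - 131.188.243.15) does not contain 131.188.243.37
  195.188.243.32/27 (195.188.243.32 - 195.188.243.63) does not contain 131.188.243.37
  131.188.240.0/23 (131.188.240.0 - 131.188.241.255) does not contain 131.188.243.37
  131.188.128.0/18 (131.188.128.0 - 131.188.191.255) does not contain 131.188.243.37
  131.252.128.0/17 (131.252.128.0 - 131.252.255.255) does not contain 131.188.243.37
  131.184.0.0/16 (131.184.0.0 - 131.184.255.255) does not contain 131.188.243.37
Longest matching prefix is /15 -> interface port3.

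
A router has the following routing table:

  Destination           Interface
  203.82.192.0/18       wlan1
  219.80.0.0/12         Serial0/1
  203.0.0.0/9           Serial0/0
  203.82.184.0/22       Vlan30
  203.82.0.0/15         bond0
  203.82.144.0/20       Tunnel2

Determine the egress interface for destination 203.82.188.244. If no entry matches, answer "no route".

bond0

Routes whose prefix contains 203.82.188.244:
  203.0.0.0/9 (203.0.0.0 - 203.127.255.255) -> Serial0/0
  203.82.0.0/15 (203.82.0.0 - 203.83.255.255) -> bond0
More-specific entries that do NOT match:
  203.82.184.0/22 (203.82.184.0 - 203.82.187.255) does not contain 203.82.188.244
  203.82.144.0/20 (203.82.144.0 - 203.82.159.255) does not contain 203.82.188.244
  203.82.192.0/18 (203.82.192.0 - 203.82.255.255) does not contain 203.82.188.244
Longest matching prefix is /15 -> interface bond0.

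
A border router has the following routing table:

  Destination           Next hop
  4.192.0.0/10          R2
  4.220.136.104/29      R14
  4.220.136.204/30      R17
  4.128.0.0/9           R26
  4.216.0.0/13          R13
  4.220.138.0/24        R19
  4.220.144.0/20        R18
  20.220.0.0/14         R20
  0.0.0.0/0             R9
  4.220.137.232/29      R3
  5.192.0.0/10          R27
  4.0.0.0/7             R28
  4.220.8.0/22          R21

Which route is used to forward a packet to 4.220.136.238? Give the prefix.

Entries matching 4.220.136.238:
  0.0.0.0/0 (default, matches everything)
  4.0.0.0/7 (4.0.0.0 - 5.255.255.255)
  4.128.0.0/9 (4.128.0.0 - 4.255.255.255)
  4.192.0.0/10 (4.192.0.0 - 4.255.255.255)
  4.216.0.0/13 (4.216.0.0 - 4.223.255.255)
Most specific is 4.216.0.0/13.

4.216.0.0/13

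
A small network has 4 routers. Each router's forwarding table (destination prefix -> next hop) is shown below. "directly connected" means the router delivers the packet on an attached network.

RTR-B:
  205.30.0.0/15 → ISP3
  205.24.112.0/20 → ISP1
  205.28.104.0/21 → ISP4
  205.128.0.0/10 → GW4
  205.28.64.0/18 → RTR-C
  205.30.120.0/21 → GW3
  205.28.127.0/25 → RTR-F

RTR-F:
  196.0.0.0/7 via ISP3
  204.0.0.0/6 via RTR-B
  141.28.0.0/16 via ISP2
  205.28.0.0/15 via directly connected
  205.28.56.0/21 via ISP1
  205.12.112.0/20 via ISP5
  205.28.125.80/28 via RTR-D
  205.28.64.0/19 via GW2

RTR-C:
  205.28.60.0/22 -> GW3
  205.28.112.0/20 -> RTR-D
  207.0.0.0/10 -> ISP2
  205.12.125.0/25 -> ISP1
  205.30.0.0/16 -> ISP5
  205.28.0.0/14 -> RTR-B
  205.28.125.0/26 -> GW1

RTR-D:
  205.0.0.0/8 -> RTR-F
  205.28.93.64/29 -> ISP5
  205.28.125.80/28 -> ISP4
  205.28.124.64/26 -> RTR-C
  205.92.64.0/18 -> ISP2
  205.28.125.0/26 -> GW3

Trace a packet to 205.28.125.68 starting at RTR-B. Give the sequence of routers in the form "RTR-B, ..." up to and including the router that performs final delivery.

At RTR-B: longest match for 205.28.125.68 is 205.28.64.0/18 -> RTR-C
At RTR-C: longest match for 205.28.125.68 is 205.28.112.0/20 -> RTR-D
At RTR-D: longest match for 205.28.125.68 is 205.0.0.0/8 -> RTR-F
At RTR-F: longest match for 205.28.125.68 is 205.28.0.0/15 -> directly connected

RTR-B, RTR-C, RTR-D, RTR-F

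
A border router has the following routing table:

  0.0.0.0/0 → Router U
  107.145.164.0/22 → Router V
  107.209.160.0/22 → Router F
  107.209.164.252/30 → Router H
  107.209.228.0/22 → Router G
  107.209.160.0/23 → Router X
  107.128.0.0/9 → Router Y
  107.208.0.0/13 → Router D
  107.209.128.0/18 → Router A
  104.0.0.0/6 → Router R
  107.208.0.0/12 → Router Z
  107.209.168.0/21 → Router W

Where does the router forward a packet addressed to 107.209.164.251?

Router A

Routes whose prefix contains 107.209.164.251:
  0.0.0.0/0 (default, matches everything) -> Router U
  104.0.0.0/6 (104.0.0.0 - 107.255.255.255) -> Router R
  107.128.0.0/9 (107.128.0.0 - 107.255.255.255) -> Router Y
  107.208.0.0/12 (107.208.0.0 - 107.223.255.255) -> Router Z
  107.208.0.0/13 (107.208.0.0 - 107.215.255.255) -> Router D
  107.209.128.0/18 (107.209.128.0 - 107.209.191.255) -> Router A
More-specific entries that do NOT match:
  107.209.164.252/30 (107.209.164.252 - 107.209.164.255) does not contain 107.209.164.251
  107.209.160.0/23 (107.209.160.0 - 107.209.161.255) does not contain 107.209.164.251
  107.145.164.0/22 (107.145.164.0 - 107.145.167.255) does not contain 107.209.164.251
  107.209.160.0/22 (107.209.160.0 - 107.209.163.255) does not contain 107.209.164.251
  107.209.228.0/22 (107.209.228.0 - 107.209.231.255) does not contain 107.209.164.251
  107.209.168.0/21 (107.209.168.0 - 107.209.175.255) does not contain 107.209.164.251
Longest matching prefix is /18 -> next hop Router A.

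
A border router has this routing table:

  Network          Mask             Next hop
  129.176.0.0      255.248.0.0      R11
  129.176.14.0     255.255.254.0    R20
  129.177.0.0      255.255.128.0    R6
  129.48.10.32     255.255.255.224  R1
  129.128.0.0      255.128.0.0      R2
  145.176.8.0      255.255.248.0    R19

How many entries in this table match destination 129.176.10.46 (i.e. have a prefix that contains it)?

2

Prefixes containing 129.176.10.46:
  129.128.0.0/9 (129.128.0.0 - 129.255.255.255)
  129.176.0.0/13 (129.176.0.0 - 129.183.255.255)
Total matching entries: 2.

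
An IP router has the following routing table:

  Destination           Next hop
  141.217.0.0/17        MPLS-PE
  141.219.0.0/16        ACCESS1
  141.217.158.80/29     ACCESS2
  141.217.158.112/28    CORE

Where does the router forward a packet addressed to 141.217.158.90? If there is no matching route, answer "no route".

No entry's prefix contains 141.217.158.90; there is no default route.

no route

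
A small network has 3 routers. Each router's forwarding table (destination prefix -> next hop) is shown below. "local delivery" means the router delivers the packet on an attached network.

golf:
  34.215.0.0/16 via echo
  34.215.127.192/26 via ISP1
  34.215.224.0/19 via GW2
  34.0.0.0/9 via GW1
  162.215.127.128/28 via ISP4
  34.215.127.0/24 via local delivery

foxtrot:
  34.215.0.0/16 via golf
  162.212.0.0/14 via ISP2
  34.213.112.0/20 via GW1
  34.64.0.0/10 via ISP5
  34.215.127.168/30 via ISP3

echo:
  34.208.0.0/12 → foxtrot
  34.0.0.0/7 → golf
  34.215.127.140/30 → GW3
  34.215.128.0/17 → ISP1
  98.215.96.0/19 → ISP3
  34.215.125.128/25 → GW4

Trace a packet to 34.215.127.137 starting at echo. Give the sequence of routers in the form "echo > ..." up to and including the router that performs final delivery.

At echo: longest match for 34.215.127.137 is 34.208.0.0/12 -> foxtrot
At foxtrot: longest match for 34.215.127.137 is 34.215.0.0/16 -> golf
At golf: longest match for 34.215.127.137 is 34.215.127.0/24 -> local delivery

echo > foxtrot > golf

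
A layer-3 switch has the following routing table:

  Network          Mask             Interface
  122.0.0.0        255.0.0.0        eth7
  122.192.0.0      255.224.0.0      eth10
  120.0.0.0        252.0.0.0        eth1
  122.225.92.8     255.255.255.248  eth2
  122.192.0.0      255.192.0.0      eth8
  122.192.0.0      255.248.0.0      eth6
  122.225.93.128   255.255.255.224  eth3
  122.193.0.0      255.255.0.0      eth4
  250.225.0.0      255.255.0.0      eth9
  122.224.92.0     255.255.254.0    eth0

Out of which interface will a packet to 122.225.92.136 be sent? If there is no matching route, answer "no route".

Routes whose prefix contains 122.225.92.136:
  120.0.0.0/6 (120.0.0.0 - 123.255.255.255) -> eth1
  122.0.0.0/8 (122.0.0.0 - 122.255.255.255) -> eth7
  122.192.0.0/10 (122.192.0.0 - 122.255.255.255) -> eth8
More-specific entries that do NOT match:
  122.225.92.8/29 (122.225.92.8 - 122.225.92.15) does not contain 122.225.92.136
  122.225.93.128/27 (122.225.93.128 - 122.225.93.159) does not contain 122.225.92.136
  122.224.92.0/23 (122.224.92.0 - 122.224.93.255) does not contain 122.225.92.136
  122.193.0.0/16 (122.193.0.0 - 122.193.255.255) does not contain 122.225.92.136
  250.225.0.0/16 (250.225.0.0 - 250.225.255.255) does not contain 122.225.92.136
  122.192.0.0/13 (122.192.0.0 - 122.199.255.255) does not contain 122.225.92.136
  122.192.0.0/11 (122.192.0.0 - 122.223.255.255) does not contain 122.225.92.136
Longest matching prefix is /10 -> interface eth8.

eth8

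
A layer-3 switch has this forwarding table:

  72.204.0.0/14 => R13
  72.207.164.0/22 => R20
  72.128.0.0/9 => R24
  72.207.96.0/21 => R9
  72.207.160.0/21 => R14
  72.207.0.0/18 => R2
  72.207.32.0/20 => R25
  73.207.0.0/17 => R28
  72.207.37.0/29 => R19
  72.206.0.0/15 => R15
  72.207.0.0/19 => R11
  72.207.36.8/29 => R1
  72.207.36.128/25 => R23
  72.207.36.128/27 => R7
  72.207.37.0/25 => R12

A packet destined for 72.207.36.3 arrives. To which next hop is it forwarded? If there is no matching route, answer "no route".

Routes whose prefix contains 72.207.36.3:
  72.128.0.0/9 (72.128.0.0 - 72.255.255.255) -> R24
  72.204.0.0/14 (72.204.0.0 - 72.207.255.255) -> R13
  72.206.0.0/15 (72.206.0.0 - 72.207.255.255) -> R15
  72.207.0.0/18 (72.207.0.0 - 72.207.63.255) -> R2
  72.207.32.0/20 (72.207.32.0 - 72.207.47.255) -> R25
More-specific entries that do NOT match:
  72.207.37.0/29 (72.207.37.0 - 72.207.37.7) does not contain 72.207.36.3
  72.207.36.8/29 (72.207.36.8 - 72.207.36.15) does not contain 72.207.36.3
  72.207.36.128/27 (72.207.36.128 - 72.207.36.159) does not contain 72.207.36.3
  72.207.36.128/25 (72.207.36.128 - 72.207.36.255) does not contain 72.207.36.3
  72.207.37.0/25 (72.207.37.0 - 72.207.37.127) does not contain 72.207.36.3
  72.207.164.0/22 (72.207.164.0 - 72.207.167.255) does not contain 72.207.36.3
  72.207.96.0/21 (72.207.96.0 - 72.207.103.255) does not contain 72.207.36.3
  72.207.160.0/21 (72.207.160.0 - 72.207.167.255) does not contain 72.207.36.3
Longest matching prefix is /20 -> next hop R25.

R25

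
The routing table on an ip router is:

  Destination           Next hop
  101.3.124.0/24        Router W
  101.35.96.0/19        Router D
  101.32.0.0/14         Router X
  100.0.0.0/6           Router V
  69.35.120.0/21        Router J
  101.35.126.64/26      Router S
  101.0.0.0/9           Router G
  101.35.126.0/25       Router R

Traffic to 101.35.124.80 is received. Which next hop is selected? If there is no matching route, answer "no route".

Router D

Routes whose prefix contains 101.35.124.80:
  100.0.0.0/6 (100.0.0.0 - 103.255.255.255) -> Router V
  101.0.0.0/9 (101.0.0.0 - 101.127.255.255) -> Router G
  101.32.0.0/14 (101.32.0.0 - 101.35.255.255) -> Router X
  101.35.96.0/19 (101.35.96.0 - 101.35.127.255) -> Router D
More-specific entries that do NOT match:
  101.35.126.64/26 (101.35.126.64 - 101.35.126.127) does not contain 101.35.124.80
  101.35.126.0/25 (101.35.126.0 - 101.35.126.127) does not contain 101.35.124.80
  101.3.124.0/24 (101.3.124.0 - 101.3.124.255) does not contain 101.35.124.80
  69.35.120.0/21 (69.35.120.0 - 69.35.127.255) does not contain 101.35.124.80
Longest matching prefix is /19 -> next hop Router D.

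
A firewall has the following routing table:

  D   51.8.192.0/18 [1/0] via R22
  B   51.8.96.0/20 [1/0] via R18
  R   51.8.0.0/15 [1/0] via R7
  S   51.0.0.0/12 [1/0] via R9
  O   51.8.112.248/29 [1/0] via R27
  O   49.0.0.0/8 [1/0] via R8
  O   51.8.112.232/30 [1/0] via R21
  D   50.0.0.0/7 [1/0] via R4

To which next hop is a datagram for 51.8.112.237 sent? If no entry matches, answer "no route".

Routes whose prefix contains 51.8.112.237:
  50.0.0.0/7 (50.0.0.0 - 51.255.255.255) -> R4
  51.0.0.0/12 (51.0.0.0 - 51.15.255.255) -> R9
  51.8.0.0/15 (51.8.0.0 - 51.9.255.255) -> R7
More-specific entries that do NOT match:
  51.8.112.232/30 (51.8.112.232 - 51.8.112.235) does not contain 51.8.112.237
  51.8.112.248/29 (51.8.112.248 - 51.8.112.255) does not contain 51.8.112.237
  51.8.96.0/20 (51.8.96.0 - 51.8.111.255) does not contain 51.8.112.237
  51.8.192.0/18 (51.8.192.0 - 51.8.255.255) does not contain 51.8.112.237
Longest matching prefix is /15 -> next hop R7.

R7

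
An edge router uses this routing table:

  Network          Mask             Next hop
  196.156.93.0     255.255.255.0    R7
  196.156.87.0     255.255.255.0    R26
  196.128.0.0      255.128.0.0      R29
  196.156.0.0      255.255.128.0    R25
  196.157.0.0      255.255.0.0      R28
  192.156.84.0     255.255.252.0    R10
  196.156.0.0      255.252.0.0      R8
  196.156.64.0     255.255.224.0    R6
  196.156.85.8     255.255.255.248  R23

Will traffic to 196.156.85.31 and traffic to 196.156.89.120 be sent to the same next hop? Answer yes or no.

196.156.85.31: longest match 196.156.64.0/19 -> R6
196.156.89.120: longest match 196.156.64.0/19 -> R6

yes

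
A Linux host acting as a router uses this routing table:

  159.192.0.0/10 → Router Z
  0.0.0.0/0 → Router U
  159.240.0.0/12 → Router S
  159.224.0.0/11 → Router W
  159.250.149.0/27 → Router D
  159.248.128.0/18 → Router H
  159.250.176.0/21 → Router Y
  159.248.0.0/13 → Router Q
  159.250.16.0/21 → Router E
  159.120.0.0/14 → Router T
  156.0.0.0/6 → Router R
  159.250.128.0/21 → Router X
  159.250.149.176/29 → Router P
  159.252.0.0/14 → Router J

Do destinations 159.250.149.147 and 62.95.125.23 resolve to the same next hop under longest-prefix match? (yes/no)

no

159.250.149.147: longest match 159.248.0.0/13 -> Router Q
62.95.125.23: longest match 0.0.0.0/0 -> Router U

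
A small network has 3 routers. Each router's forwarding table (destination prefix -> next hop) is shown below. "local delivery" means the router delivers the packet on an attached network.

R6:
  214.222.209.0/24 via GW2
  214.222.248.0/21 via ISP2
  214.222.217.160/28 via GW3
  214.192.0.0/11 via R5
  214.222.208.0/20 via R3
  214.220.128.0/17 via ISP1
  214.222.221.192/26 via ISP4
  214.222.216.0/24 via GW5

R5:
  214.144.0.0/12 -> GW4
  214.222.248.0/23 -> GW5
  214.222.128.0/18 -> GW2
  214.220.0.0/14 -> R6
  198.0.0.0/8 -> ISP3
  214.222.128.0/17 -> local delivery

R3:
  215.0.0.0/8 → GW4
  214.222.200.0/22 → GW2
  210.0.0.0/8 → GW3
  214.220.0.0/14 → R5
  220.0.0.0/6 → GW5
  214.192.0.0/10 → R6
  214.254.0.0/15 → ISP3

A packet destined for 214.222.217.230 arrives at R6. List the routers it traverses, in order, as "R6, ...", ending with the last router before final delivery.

At R6: longest match for 214.222.217.230 is 214.222.208.0/20 -> R3
At R3: longest match for 214.222.217.230 is 214.220.0.0/14 -> R5
At R5: longest match for 214.222.217.230 is 214.222.128.0/17 -> local delivery

R6, R3, R5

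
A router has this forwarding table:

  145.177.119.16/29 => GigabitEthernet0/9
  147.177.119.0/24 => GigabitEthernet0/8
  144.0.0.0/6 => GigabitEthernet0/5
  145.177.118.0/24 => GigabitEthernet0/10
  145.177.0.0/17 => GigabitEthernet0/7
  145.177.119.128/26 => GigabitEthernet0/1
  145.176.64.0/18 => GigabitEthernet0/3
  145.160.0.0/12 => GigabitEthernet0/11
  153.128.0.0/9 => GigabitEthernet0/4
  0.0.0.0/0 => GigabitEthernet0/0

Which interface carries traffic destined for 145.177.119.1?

GigabitEthernet0/7

Routes whose prefix contains 145.177.119.1:
  0.0.0.0/0 (default, matches everything) -> GigabitEthernet0/0
  144.0.0.0/6 (144.0.0.0 - 147.255.255.255) -> GigabitEthernet0/5
  145.177.0.0/17 (145.177.0.0 - 145.177.127.255) -> GigabitEthernet0/7
More-specific entries that do NOT match:
  145.177.119.16/29 (145.177.119.16 - 145.177.119.23) does not contain 145.177.119.1
  145.177.119.128/26 (145.177.119.128 - 145.177.119.191) does not contain 145.177.119.1
  147.177.119.0/24 (147.177.119.0 - 147.177.119.255) does not contain 145.177.119.1
  145.177.118.0/24 (145.177.118.0 - 145.177.118.255) does not contain 145.177.119.1
  145.176.64.0/18 (145.176.64.0 - 145.176.127.255) does not contain 145.177.119.1
Longest matching prefix is /17 -> interface GigabitEthernet0/7.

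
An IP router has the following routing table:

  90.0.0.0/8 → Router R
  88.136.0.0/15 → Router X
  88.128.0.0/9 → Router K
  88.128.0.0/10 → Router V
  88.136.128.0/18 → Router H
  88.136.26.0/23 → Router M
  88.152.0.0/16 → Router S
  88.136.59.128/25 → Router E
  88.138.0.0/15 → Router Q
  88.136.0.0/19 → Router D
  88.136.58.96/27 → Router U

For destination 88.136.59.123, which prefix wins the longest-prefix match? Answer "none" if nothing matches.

Entries matching 88.136.59.123:
  88.128.0.0/9 (88.128.0.0 - 88.255.255.255)
  88.128.0.0/10 (88.128.0.0 - 88.191.255.255)
  88.136.0.0/15 (88.136.0.0 - 88.137.255.255)
Most specific is 88.136.0.0/15.

88.136.0.0/15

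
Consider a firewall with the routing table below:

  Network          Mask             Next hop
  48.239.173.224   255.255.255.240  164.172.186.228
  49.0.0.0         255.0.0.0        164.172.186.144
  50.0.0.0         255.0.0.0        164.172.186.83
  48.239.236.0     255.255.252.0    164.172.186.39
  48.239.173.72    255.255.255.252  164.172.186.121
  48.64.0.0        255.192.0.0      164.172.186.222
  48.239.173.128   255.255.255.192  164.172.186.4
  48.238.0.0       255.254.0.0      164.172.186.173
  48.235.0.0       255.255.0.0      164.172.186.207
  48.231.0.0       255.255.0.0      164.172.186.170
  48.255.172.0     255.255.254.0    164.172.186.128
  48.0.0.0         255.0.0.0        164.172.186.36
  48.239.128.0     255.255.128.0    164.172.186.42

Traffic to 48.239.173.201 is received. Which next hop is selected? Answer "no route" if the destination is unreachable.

164.172.186.42

Routes whose prefix contains 48.239.173.201:
  48.0.0.0/8 (48.0.0.0 - 48.255.255.255) -> 164.172.186.36
  48.238.0.0/15 (48.238.0.0 - 48.239.255.255) -> 164.172.186.173
  48.239.128.0/17 (48.239.128.0 - 48.239.255.255) -> 164.172.186.42
More-specific entries that do NOT match:
  48.239.173.72/30 (48.239.173.72 - 48.239.173.75) does not contain 48.239.173.201
  48.239.173.224/28 (48.239.173.224 - 48.239.173.239) does not contain 48.239.173.201
  48.239.173.128/26 (48.239.173.128 - 48.239.173.191) does not contain 48.239.173.201
  48.255.172.0/23 (48.255.172.0 - 48.255.173.255) does not contain 48.239.173.201
  48.239.236.0/22 (48.239.236.0 - 48.239.239.255) does not contain 48.239.173.201
Longest matching prefix is /17 -> next hop 164.172.186.42.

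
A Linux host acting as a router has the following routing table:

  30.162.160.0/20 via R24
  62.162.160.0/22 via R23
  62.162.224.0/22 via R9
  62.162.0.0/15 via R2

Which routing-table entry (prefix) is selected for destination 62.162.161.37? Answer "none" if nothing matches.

62.162.160.0/22

Entries matching 62.162.161.37:
  62.162.0.0/15 (62.162.0.0 - 62.163.255.255)
  62.162.160.0/22 (62.162.160.0 - 62.162.163.255)
Most specific is 62.162.160.0/22.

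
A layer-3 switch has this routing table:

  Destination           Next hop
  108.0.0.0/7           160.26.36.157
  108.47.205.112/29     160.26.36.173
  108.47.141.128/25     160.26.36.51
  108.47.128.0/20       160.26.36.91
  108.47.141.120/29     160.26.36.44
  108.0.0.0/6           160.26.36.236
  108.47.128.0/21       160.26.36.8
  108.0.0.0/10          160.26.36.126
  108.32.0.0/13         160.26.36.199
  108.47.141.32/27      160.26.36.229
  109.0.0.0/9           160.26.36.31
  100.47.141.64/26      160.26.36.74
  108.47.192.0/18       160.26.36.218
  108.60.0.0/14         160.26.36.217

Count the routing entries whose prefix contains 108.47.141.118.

4

Prefixes containing 108.47.141.118:
  108.0.0.0/6 (108.0.0.0 - 111.255.255.255)
  108.0.0.0/7 (108.0.0.0 - 109.255.255.255)
  108.0.0.0/10 (108.0.0.0 - 108.63.255.255)
  108.47.128.0/20 (108.47.128.0 - 108.47.143.255)
Total matching entries: 4.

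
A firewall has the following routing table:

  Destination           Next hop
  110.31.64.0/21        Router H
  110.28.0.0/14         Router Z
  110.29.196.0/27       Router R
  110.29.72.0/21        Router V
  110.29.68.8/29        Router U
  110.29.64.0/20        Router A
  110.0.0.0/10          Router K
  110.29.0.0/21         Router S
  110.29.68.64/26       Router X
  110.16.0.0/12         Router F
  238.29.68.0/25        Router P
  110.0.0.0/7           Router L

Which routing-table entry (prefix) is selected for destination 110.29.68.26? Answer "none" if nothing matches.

Entries matching 110.29.68.26:
  110.0.0.0/7 (110.0.0.0 - 111.255.255.255)
  110.0.0.0/10 (110.0.0.0 - 110.63.255.255)
  110.16.0.0/12 (110.16.0.0 - 110.31.255.255)
  110.28.0.0/14 (110.28.0.0 - 110.31.255.255)
  110.29.64.0/20 (110.29.64.0 - 110.29.79.255)
Most specific is 110.29.64.0/20.

110.29.64.0/20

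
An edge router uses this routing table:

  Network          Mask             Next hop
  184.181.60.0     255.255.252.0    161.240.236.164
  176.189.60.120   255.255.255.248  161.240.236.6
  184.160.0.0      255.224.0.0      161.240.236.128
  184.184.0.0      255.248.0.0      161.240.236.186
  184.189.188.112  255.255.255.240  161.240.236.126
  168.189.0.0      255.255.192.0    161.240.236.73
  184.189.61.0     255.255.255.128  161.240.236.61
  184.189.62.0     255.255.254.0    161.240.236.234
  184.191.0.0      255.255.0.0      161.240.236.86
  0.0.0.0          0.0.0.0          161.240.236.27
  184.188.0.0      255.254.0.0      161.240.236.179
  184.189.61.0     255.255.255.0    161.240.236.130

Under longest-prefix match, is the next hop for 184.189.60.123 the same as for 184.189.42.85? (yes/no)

184.189.60.123: longest match 184.188.0.0/15 -> 161.240.236.179
184.189.42.85: longest match 184.188.0.0/15 -> 161.240.236.179

yes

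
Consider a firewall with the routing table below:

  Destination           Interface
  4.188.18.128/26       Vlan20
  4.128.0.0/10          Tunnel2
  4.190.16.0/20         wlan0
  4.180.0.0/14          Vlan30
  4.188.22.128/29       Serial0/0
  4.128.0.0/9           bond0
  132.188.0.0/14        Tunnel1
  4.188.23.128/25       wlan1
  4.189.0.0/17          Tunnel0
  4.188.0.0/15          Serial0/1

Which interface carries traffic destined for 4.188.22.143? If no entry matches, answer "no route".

Serial0/1

Routes whose prefix contains 4.188.22.143:
  4.128.0.0/9 (4.128.0.0 - 4.255.255.255) -> bond0
  4.128.0.0/10 (4.128.0.0 - 4.191.255.255) -> Tunnel2
  4.188.0.0/15 (4.188.0.0 - 4.189.255.255) -> Serial0/1
More-specific entries that do NOT match:
  4.188.22.128/29 (4.188.22.128 - 4.188.22.135) does not contain 4.188.22.143
  4.188.18.128/26 (4.188.18.128 - 4.188.18.191) does not contain 4.188.22.143
  4.188.23.128/25 (4.188.23.128 - 4.188.23.255) does not contain 4.188.22.143
  4.190.16.0/20 (4.190.16.0 - 4.190.31.255) does not contain 4.188.22.143
  4.189.0.0/17 (4.189.0.0 - 4.189.127.255) does not contain 4.188.22.143
Longest matching prefix is /15 -> interface Serial0/1.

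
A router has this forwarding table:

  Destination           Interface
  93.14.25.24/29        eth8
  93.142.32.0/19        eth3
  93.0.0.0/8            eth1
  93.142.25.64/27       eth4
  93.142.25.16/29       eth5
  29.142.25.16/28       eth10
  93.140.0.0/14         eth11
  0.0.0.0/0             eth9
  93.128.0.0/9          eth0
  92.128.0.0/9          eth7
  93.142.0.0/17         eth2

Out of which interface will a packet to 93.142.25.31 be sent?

Routes whose prefix contains 93.142.25.31:
  0.0.0.0/0 (default, matches everything) -> eth9
  93.0.0.0/8 (93.0.0.0 - 93.255.255.255) -> eth1
  93.128.0.0/9 (93.128.0.0 - 93.255.255.255) -> eth0
  93.140.0.0/14 (93.140.0.0 - 93.143.255.255) -> eth11
  93.142.0.0/17 (93.142.0.0 - 93.142.127.255) -> eth2
More-specific entries that do NOT match:
  93.14.25.24/29 (93.14.25.24 - 93.14.25.31) does not contain 93.142.25.31
  93.142.25.16/29 (93.142.25.16 - 93.142.25.23) does not contain 93.142.25.31
  29.142.25.16/28 (29.142.25.16 - 29.142.25.31) does not contain 93.142.25.31
  93.142.25.64/27 (93.142.25.64 - 93.142.25.95) does not contain 93.142.25.31
  93.142.32.0/19 (93.142.32.0 - 93.142.63.255) does not contain 93.142.25.31
Longest matching prefix is /17 -> interface eth2.

eth2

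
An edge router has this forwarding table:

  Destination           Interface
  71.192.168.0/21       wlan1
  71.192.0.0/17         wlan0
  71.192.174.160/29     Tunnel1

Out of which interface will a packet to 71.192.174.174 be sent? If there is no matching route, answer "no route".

Routes whose prefix contains 71.192.174.174:
  71.192.168.0/21 (71.192.168.0 - 71.192.175.255) -> wlan1
More-specific entries that do NOT match:
  71.192.174.160/29 (71.192.174.160 - 71.192.174.167) does not contain 71.192.174.174
Longest matching prefix is /21 -> interface wlan1.

wlan1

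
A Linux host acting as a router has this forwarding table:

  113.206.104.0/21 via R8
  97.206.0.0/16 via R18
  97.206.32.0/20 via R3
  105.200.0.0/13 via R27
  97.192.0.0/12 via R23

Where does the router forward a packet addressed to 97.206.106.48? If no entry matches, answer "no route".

R18

Routes whose prefix contains 97.206.106.48:
  97.192.0.0/12 (97.192.0.0 - 97.207.255.255) -> R23
  97.206.0.0/16 (97.206.0.0 - 97.206.255.255) -> R18
More-specific entries that do NOT match:
  113.206.104.0/21 (113.206.104.0 - 113.206.111.255) does not contain 97.206.106.48
  97.206.32.0/20 (97.206.32.0 - 97.206.47.255) does not contain 97.206.106.48
Longest matching prefix is /16 -> next hop R18.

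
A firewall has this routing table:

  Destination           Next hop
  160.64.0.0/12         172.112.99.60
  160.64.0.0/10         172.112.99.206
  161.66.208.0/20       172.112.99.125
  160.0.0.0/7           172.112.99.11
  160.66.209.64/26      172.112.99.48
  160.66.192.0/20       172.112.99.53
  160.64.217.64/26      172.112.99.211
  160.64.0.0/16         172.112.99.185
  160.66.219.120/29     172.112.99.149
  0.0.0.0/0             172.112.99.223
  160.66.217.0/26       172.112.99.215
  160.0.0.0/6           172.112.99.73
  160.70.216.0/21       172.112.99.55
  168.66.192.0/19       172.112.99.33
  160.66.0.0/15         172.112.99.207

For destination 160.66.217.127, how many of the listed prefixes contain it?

Prefixes containing 160.66.217.127:
  0.0.0.0/0 (default, matches everything)
  160.0.0.0/6 (160.0.0.0 - 163.255.255.255)
  160.0.0.0/7 (160.0.0.0 - 161.255.255.255)
  160.64.0.0/10 (160.64.0.0 - 160.127.255.255)
  160.64.0.0/12 (160.64.0.0 - 160.79.255.255)
  160.66.0.0/15 (160.66.0.0 - 160.67.255.255)
Total matching entries: 6.

6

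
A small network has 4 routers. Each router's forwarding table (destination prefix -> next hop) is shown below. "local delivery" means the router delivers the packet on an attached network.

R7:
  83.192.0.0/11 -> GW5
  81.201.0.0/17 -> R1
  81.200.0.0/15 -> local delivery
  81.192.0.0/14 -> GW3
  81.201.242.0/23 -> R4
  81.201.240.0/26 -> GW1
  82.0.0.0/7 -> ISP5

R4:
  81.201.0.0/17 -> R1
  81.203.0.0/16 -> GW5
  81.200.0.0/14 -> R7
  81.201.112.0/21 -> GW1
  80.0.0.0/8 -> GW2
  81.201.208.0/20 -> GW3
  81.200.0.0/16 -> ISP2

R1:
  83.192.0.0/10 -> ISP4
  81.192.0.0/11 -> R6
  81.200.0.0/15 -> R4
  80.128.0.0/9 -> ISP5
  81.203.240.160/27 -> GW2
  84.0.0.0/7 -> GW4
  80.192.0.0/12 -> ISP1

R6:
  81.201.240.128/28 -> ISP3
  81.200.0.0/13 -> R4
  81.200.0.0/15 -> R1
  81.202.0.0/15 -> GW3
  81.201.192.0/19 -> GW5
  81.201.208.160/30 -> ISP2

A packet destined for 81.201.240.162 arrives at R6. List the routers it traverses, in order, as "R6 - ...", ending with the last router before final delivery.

R6 - R1 - R4 - R7

At R6: longest match for 81.201.240.162 is 81.200.0.0/15 -> R1
At R1: longest match for 81.201.240.162 is 81.200.0.0/15 -> R4
At R4: longest match for 81.201.240.162 is 81.200.0.0/14 -> R7
At R7: longest match for 81.201.240.162 is 81.200.0.0/15 -> local delivery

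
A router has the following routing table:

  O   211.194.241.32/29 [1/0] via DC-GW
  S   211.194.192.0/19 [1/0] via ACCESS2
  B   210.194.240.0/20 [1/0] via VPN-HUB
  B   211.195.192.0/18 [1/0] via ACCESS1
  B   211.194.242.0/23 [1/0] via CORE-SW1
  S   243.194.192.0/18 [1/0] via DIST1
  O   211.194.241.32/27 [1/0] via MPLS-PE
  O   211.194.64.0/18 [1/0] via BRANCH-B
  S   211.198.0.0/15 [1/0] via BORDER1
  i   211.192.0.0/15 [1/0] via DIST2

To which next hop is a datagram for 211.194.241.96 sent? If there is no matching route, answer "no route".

no route

No entry's prefix contains 211.194.241.96; there is no default route.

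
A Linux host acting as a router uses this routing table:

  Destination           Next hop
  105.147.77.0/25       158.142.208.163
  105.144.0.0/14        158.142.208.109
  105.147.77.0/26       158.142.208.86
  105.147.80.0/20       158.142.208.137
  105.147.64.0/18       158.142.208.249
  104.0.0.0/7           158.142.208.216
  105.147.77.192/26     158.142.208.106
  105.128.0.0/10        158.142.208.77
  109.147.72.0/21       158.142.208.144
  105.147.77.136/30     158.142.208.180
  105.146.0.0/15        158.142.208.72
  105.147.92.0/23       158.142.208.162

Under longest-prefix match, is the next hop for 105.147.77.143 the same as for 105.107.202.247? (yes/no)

no

105.147.77.143: longest match 105.147.64.0/18 -> 158.142.208.249
105.107.202.247: longest match 104.0.0.0/7 -> 158.142.208.216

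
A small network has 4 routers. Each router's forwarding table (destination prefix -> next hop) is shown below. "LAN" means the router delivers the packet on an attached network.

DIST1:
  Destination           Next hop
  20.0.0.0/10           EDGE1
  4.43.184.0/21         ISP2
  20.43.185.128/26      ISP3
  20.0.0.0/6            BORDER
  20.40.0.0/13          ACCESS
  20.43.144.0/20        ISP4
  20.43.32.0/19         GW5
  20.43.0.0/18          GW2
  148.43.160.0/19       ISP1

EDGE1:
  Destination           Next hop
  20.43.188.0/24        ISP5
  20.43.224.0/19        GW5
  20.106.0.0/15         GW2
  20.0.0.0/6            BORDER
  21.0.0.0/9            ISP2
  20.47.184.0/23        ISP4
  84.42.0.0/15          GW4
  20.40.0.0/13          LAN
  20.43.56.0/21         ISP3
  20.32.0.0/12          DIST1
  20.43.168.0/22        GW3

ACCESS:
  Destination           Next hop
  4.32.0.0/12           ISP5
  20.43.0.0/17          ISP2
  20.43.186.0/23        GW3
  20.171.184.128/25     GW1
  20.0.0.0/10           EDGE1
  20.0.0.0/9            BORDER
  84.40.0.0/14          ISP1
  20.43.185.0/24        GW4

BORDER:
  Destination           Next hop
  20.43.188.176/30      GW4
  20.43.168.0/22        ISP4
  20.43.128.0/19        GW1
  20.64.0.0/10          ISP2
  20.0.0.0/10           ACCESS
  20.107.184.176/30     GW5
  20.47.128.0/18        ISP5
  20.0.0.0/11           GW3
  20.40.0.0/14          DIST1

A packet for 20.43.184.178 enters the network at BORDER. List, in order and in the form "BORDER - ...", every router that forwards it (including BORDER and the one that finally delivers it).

BORDER - DIST1 - ACCESS - EDGE1

At BORDER: longest match for 20.43.184.178 is 20.40.0.0/14 -> DIST1
At DIST1: longest match for 20.43.184.178 is 20.40.0.0/13 -> ACCESS
At ACCESS: longest match for 20.43.184.178 is 20.0.0.0/10 -> EDGE1
At EDGE1: longest match for 20.43.184.178 is 20.40.0.0/13 -> LAN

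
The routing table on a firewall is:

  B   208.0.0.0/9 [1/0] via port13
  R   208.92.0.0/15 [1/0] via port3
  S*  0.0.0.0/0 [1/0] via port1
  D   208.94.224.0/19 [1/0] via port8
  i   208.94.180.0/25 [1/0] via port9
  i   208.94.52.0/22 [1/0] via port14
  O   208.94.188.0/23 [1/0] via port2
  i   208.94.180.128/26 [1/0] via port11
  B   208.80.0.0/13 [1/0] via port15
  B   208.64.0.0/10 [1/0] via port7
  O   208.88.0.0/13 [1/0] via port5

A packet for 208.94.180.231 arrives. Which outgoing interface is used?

port5

Routes whose prefix contains 208.94.180.231:
  0.0.0.0/0 (default, matches everything) -> port1
  208.0.0.0/9 (208.0.0.0 - 208.127.255.255) -> port13
  208.64.0.0/10 (208.64.0.0 - 208.127.255.255) -> port7
  208.88.0.0/13 (208.88.0.0 - 208.95.255.255) -> port5
More-specific entries that do NOT match:
  208.94.180.128/26 (208.94.180.128 - 208.94.180.191) does not contain 208.94.180.231
  208.94.180.0/25 (208.94.180.0 - 208.94.180.127) does not contain 208.94.180.231
  208.94.188.0/23 (208.94.188.0 - 208.94.189.255) does not contain 208.94.180.231
  208.94.52.0/22 (208.94.52.0 - 208.94.55.255) does not contain 208.94.180.231
  208.94.224.0/19 (208.94.224.0 - 208.94.255.255) does not contain 208.94.180.231
  208.92.0.0/15 (208.92.0.0 - 208.93.255.255) does not contain 208.94.180.231
Longest matching prefix is /13 -> interface port5.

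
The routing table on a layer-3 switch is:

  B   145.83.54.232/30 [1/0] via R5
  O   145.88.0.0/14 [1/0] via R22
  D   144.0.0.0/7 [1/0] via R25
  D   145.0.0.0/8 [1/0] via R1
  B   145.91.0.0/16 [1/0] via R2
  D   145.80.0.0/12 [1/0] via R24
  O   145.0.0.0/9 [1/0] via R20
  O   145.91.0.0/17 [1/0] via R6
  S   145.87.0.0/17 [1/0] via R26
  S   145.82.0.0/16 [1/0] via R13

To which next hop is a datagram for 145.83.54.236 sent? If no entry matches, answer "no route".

Routes whose prefix contains 145.83.54.236:
  144.0.0.0/7 (144.0.0.0 - 145.255.255.255) -> R25
  145.0.0.0/8 (145.0.0.0 - 145.255.255.255) -> R1
  145.0.0.0/9 (145.0.0.0 - 145.127.255.255) -> R20
  145.80.0.0/12 (145.80.0.0 - 145.95.255.255) -> R24
More-specific entries that do NOT match:
  145.83.54.232/30 (145.83.54.232 - 145.83.54.235) does not contain 145.83.54.236
  145.91.0.0/17 (145.91.0.0 - 145.91.127.255) does not contain 145.83.54.236
  145.87.0.0/17 (145.87.0.0 - 145.87.127.255) does not contain 145.83.54.236
  145.91.0.0/16 (145.91.0.0 - 145.91.255.255) does not contain 145.83.54.236
  145.82.0.0/16 (145.82.0.0 - 145.82.255.255) does not contain 145.83.54.236
  145.88.0.0/14 (145.88.0.0 - 145.91.255.255) does not contain 145.83.54.236
Longest matching prefix is /12 -> next hop R24.

R24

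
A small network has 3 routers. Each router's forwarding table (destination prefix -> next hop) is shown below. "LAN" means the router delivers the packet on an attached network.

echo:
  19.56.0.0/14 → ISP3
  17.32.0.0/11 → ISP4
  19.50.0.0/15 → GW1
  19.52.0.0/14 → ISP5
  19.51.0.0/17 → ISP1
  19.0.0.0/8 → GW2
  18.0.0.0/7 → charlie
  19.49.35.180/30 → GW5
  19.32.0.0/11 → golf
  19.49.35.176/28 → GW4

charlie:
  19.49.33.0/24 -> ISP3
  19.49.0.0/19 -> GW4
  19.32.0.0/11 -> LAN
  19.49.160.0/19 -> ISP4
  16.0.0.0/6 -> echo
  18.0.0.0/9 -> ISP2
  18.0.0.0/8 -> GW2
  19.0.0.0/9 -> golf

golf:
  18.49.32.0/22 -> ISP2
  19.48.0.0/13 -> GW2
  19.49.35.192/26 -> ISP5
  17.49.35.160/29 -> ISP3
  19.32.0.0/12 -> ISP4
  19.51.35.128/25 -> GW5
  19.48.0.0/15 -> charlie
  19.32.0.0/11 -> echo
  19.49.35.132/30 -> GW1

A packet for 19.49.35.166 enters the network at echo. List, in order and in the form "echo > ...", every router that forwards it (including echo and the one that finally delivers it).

echo > golf > charlie

At echo: longest match for 19.49.35.166 is 19.32.0.0/11 -> golf
At golf: longest match for 19.49.35.166 is 19.48.0.0/15 -> charlie
At charlie: longest match for 19.49.35.166 is 19.32.0.0/11 -> LAN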